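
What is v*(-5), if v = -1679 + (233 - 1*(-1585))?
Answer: -695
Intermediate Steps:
v = 139 (v = -1679 + (233 + 1585) = -1679 + 1818 = 139)
v*(-5) = 139*(-5) = -695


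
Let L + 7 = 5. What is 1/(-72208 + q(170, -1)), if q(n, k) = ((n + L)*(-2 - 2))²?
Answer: 1/379376 ≈ 2.6359e-6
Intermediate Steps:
L = -2 (L = -7 + 5 = -2)
q(n, k) = (8 - 4*n)² (q(n, k) = ((n - 2)*(-2 - 2))² = ((-2 + n)*(-4))² = (8 - 4*n)²)
1/(-72208 + q(170, -1)) = 1/(-72208 + 16*(-2 + 170)²) = 1/(-72208 + 16*168²) = 1/(-72208 + 16*28224) = 1/(-72208 + 451584) = 1/379376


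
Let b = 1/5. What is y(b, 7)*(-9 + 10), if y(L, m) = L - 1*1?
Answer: -⅘ ≈ -0.80000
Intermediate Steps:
b = ⅕ ≈ 0.20000
y(L, m) = -1 + L (y(L, m) = L - 1 = -1 + L)
y(b, 7)*(-9 + 10) = (-1 + ⅕)*(-9 + 10) = -⅘*1 = -⅘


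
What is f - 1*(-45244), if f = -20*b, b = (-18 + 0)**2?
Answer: 38764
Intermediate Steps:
b = 324 (b = (-18)**2 = 324)
f = -6480 (f = -20*324 = -6480)
f - 1*(-45244) = -6480 - 1*(-45244) = -6480 + 45244 = 38764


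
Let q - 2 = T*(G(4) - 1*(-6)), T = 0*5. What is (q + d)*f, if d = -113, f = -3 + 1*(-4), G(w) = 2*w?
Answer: 777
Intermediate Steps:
T = 0
f = -7 (f = -3 - 4 = -7)
q = 2 (q = 2 + 0*(2*4 - 1*(-6)) = 2 + 0*(8 + 6) = 2 + 0*14 = 2 + 0 = 2)
(q + d)*f = (2 - 113)*(-7) = -111*(-7) = 777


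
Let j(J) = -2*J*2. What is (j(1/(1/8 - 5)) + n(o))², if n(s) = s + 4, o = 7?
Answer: 212521/1521 ≈ 139.72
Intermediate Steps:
n(s) = 4 + s
j(J) = -4*J
(j(1/(1/8 - 5)) + n(o))² = (-4/(1/8 - 5) + (4 + 7))² = (-4/(⅛ - 5) + 11)² = (-4/(-39/8) + 11)² = (-4*(-8/39) + 11)² = (32/39 + 11)² = (461/39)² = 212521/1521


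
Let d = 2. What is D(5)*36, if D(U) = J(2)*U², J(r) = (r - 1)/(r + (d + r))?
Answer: 150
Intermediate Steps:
J(r) = (-1 + r)/(2 + 2*r) (J(r) = (r - 1)/(r + (2 + r)) = (-1 + r)/(2 + 2*r))
D(U) = U²/6 (D(U) = ((-1 + 2)/(2*(1 + 2)))*U² = ((½)*1/3)*U² = ((½)*(⅓)*1)*U² = U²/6)
D(5)*36 = ((⅙)*5²)*36 = ((⅙)*25)*36 = (25/6)*36 = 150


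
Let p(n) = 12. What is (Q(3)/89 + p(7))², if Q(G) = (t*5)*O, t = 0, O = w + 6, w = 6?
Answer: 144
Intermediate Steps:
O = 12 (O = 6 + 6 = 12)
Q(G) = 0 (Q(G) = (0*5)*12 = 0*12 = 0)
(Q(3)/89 + p(7))² = (0/89 + 12)² = (0*(1/89) + 12)² = (0 + 12)² = 12² = 144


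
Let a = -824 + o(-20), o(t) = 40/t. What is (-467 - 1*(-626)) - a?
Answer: 985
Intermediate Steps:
a = -826 (a = -824 + 40/(-20) = -824 + 40*(-1/20) = -824 - 2 = -826)
(-467 - 1*(-626)) - a = (-467 - 1*(-626)) - 1*(-826) = (-467 + 626) + 826 = 159 + 826 = 985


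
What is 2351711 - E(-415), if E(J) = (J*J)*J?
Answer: 73825086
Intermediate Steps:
E(J) = J³ (E(J) = J²*J = J³)
2351711 - E(-415) = 2351711 - 1*(-415)³ = 2351711 - 1*(-71473375) = 2351711 + 71473375 = 73825086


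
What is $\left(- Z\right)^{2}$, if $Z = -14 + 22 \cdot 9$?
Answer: $33856$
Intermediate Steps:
$Z = 184$ ($Z = -14 + 198 = 184$)
$\left(- Z\right)^{2} = \left(\left(-1\right) 184\right)^{2} = \left(-184\right)^{2} = 33856$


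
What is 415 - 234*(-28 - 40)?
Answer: 16327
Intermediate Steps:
415 - 234*(-28 - 40) = 415 - 234*(-68) = 415 + 15912 = 16327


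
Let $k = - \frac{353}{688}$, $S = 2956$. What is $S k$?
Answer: $- \frac{260867}{172} \approx -1516.7$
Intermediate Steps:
$k = - \frac{353}{688}$ ($k = \left(-353\right) \frac{1}{688} = - \frac{353}{688} \approx -0.51308$)
$S k = 2956 \left(- \frac{353}{688}\right) = - \frac{260867}{172}$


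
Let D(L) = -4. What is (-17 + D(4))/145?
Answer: -21/145 ≈ -0.14483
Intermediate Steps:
(-17 + D(4))/145 = (-17 - 4)/145 = -21*1/145 = -21/145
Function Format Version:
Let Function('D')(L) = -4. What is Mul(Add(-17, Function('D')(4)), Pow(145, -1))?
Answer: Rational(-21, 145) ≈ -0.14483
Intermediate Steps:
Mul(Add(-17, Function('D')(4)), Pow(145, -1)) = Mul(Add(-17, -4), Pow(145, -1)) = Mul(-21, Rational(1, 145)) = Rational(-21, 145)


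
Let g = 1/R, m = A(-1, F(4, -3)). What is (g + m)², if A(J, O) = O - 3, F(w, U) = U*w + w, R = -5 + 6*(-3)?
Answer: 64516/529 ≈ 121.96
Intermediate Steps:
R = -23 (R = -5 - 18 = -23)
F(w, U) = w + U*w
A(J, O) = -3 + O
m = -11 (m = -3 + 4*(1 - 3) = -3 + 4*(-2) = -3 - 8 = -11)
g = -1/23 (g = 1/(-23) = -1/23 ≈ -0.043478)
(g + m)² = (-1/23 - 11)² = (-254/23)² = 64516/529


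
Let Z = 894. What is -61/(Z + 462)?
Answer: -61/1356 ≈ -0.044985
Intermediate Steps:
-61/(Z + 462) = -61/(894 + 462) = -61/1356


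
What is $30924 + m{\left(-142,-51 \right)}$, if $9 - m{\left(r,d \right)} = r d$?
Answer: $23691$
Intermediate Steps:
$m{\left(r,d \right)} = 9 - d r$ ($m{\left(r,d \right)} = 9 - r d = 9 - d r$)
$30924 + m{\left(-142,-51 \right)} = 30924 + \left(9 - \left(-51\right) \left(-142\right)\right) = 30924 + \left(9 - 7242\right) = 30924 - 7233 = 23691$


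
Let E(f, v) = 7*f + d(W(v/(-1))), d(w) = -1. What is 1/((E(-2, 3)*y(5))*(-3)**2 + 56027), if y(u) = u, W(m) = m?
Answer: 1/55352 ≈ 1.8066e-5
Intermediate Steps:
E(f, v) = -1 + 7*f (E(f, v) = 7*f - 1 = -1 + 7*f)
1/((E(-2, 3)*y(5))*(-3)**2 + 56027) = 1/(((-1 + 7*(-2))*5)*(-3)**2 + 56027) = 1/(((-1 - 14)*5)*9 + 56027) = 1/(-15*5*9 + 56027) = 1/(-75*9 + 56027) = 1/(-675 + 56027) = 1/55352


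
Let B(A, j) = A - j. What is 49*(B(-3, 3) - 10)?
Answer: -784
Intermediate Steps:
49*(B(-3, 3) - 10) = 49*((-3 - 1*3) - 10) = 49*((-3 - 3) - 10) = 49*(-6 - 10) = 49*(-16) = -784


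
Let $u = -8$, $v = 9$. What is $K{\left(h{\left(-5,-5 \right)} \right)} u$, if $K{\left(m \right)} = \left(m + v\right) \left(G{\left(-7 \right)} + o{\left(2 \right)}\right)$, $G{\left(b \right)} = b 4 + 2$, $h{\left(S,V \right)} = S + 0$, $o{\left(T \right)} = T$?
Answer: $768$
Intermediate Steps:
$h{\left(S,V \right)} = S$
$G{\left(b \right)} = 2 + 4 b$ ($G{\left(b \right)} = 4 b + 2 = 2 + 4 b$)
$K{\left(m \right)} = -216 - 24 m$ ($K{\left(m \right)} = \left(m + 9\right) \left(\left(2 + 4 \left(-7\right)\right) + 2\right) = \left(9 + m\right) \left(\left(2 - 28\right) + 2\right) = \left(9 + m\right) \left(-26 + 2\right) = \left(9 + m\right) \left(-24\right) = -216 - 24 m$)
$K{\left(h{\left(-5,-5 \right)} \right)} u = \left(-216 - -120\right) \left(-8\right) = \left(-216 + 120\right) \left(-8\right) = \left(-96\right) \left(-8\right) = 768$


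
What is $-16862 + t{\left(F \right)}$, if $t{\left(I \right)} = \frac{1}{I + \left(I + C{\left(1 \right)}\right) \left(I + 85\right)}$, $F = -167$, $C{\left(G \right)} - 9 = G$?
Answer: $- \frac{214265433}{12707} \approx -16862.0$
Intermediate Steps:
$C{\left(G \right)} = 9 + G$
$t{\left(I \right)} = \frac{1}{I + \left(10 + I\right) \left(85 + I\right)}$ ($t{\left(I \right)} = \frac{1}{I + \left(I + \left(9 + 1\right)\right) \left(I + 85\right)} = \frac{1}{I + \left(I + 10\right) \left(85 + I\right)} = \frac{1}{I + \left(10 + I\right) \left(85 + I\right)}$)
$-16862 + t{\left(F \right)} = -16862 + \frac{1}{850 + \left(-167\right)^{2} + 96 \left(-167\right)} = -16862 + \frac{1}{850 + 27889 - 16032} = -16862 + \frac{1}{12707} = - \frac{214265433}{12707}$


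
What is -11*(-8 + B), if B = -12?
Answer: 220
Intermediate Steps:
-11*(-8 + B) = -11*(-8 - 12) = -11*(-20) = 220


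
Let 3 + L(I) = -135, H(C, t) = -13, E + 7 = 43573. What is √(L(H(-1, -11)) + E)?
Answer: 2*√10857 ≈ 208.39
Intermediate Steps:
E = 43566 (E = -7 + 43573 = 43566)
L(I) = -138 (L(I) = -3 - 135 = -138)
√(L(H(-1, -11)) + E) = √(-138 + 43566) = √43428 = 2*√10857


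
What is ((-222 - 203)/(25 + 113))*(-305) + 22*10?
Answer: 159985/138 ≈ 1159.3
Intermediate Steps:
((-222 - 203)/(25 + 113))*(-305) + 22*10 = -425/138*(-305) + 220 = 129625/138 + 220 = 159985/138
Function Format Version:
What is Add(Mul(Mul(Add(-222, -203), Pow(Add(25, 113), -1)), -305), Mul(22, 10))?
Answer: Rational(159985, 138) ≈ 1159.3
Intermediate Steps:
Add(Mul(Mul(Add(-222, -203), Pow(Add(25, 113), -1)), -305), Mul(22, 10)) = Add(Mul(Mul(-425, Pow(138, -1)), -305), 220) = Add(Mul(Mul(-425, Rational(1, 138)), -305), 220) = Add(Mul(Rational(-425, 138), -305), 220) = Add(Rational(129625, 138), 220) = Rational(159985, 138)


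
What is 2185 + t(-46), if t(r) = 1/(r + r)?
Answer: 201019/92 ≈ 2185.0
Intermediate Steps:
t(r) = 1/(2*r)
2185 + t(-46) = 2185 + (1/2)/(-46) = 2185 + (1/2)*(-1/46) = 2185 - 1/92 = 201019/92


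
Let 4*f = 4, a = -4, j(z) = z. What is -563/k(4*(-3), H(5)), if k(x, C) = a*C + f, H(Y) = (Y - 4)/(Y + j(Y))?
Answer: -2815/3 ≈ -938.33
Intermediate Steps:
H(Y) = (-4 + Y)/(2*Y) (H(Y) = (Y - 4)/(Y + Y) = (-4 + Y)/((2*Y)) = (-4 + Y)*(1/(2*Y)) = (-4 + Y)/(2*Y))
f = 1 (f = (¼)*4 = 1)
k(x, C) = 1 - 4*C (k(x, C) = -4*C + 1 = 1 - 4*C)
-563/k(4*(-3), H(5)) = -563/(1 - 2*(-4 + 5)/5) = -563/(1 - 2/5) = -563/(1 - 4*⅒) = -563/(1 - ⅖) = -563/⅗ = -563*5/3 = -2815/3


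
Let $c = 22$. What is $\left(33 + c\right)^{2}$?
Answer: $3025$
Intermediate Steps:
$\left(33 + c\right)^{2} = \left(33 + 22\right)^{2} = 55^{2} = 3025$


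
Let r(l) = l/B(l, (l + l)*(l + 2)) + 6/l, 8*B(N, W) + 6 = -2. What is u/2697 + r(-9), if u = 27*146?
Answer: 26417/2697 ≈ 9.7950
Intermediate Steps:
B(N, W) = -1 (B(N, W) = -¾ + (⅛)*(-2) = -¾ - ¼ = -1)
u = 3942
r(l) = -l + 6/l (r(l) = l/(-1) + 6/l = l*(-1) + 6/l = -l + 6/l)
u/2697 + r(-9) = 3942/2697 + (-1*(-9) + 6/(-9)) = 3942*(1/2697) + (9 + 6*(-⅑)) = 1314/899 + (9 - ⅔) = 1314/899 + 25/3 = 26417/2697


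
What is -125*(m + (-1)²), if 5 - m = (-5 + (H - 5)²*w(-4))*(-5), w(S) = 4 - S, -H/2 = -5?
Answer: -122625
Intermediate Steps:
H = 10 (H = -2*(-5) = 10)
m = 980 (m = 5 - (-5 + (10 - 5)²*(4 - 1*(-4)))*(-5) = 5 - (-5 + 5²*(4 + 4))*(-5) = 5 - (-5 + 25*8)*(-5) = 5 - (-5 + 200)*(-5) = 5 - 195*(-5) = 5 - 1*(-975) = 5 + 975 = 980)
-125*(m + (-1)²) = -125*(980 + (-1)²) = -125*(980 + 1) = -125*981 = -122625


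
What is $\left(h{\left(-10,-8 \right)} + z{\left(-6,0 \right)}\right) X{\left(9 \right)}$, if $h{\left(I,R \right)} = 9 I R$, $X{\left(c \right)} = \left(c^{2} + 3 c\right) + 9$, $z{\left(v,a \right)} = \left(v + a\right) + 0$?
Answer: $83538$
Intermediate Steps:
$z{\left(v,a \right)} = a + v$ ($z{\left(v,a \right)} = \left(a + v\right) + 0 = a + v$)
$X{\left(c \right)} = 9 + c^{2} + 3 c$
$h{\left(I,R \right)} = 9 I R$
$\left(h{\left(-10,-8 \right)} + z{\left(-6,0 \right)}\right) X{\left(9 \right)} = \left(9 \left(-10\right) \left(-8\right) + \left(0 - 6\right)\right) \left(9 + 9^{2} + 3 \cdot 9\right) = \left(720 - 6\right) \left(9 + 81 + 27\right) = 714 \cdot 117 = 83538$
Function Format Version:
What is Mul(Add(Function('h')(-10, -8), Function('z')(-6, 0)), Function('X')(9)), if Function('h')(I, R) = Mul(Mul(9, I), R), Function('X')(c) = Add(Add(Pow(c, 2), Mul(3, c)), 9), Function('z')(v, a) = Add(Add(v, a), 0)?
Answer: 83538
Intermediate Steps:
Function('z')(v, a) = Add(a, v) (Function('z')(v, a) = Add(Add(a, v), 0) = Add(a, v))
Function('X')(c) = Add(9, Pow(c, 2), Mul(3, c))
Function('h')(I, R) = Mul(9, I, R)
Mul(Add(Function('h')(-10, -8), Function('z')(-6, 0)), Function('X')(9)) = Mul(Add(Mul(9, -10, -8), Add(0, -6)), Add(9, Pow(9, 2), Mul(3, 9))) = Mul(Add(720, -6), Add(9, 81, 27)) = Mul(714, 117) = 83538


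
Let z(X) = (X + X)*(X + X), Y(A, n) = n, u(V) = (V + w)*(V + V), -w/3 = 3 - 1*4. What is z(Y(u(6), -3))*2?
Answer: 72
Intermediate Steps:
w = 3 (w = -3*(3 - 1*4) = -3*(3 - 4) = -3*(-1) = 3)
u(V) = 2*V*(3 + V) (u(V) = (V + 3)*(V + V) = (3 + V)*(2*V) = 2*V*(3 + V))
z(X) = 4*X² (z(X) = (2*X)*(2*X) = 4*X²)
z(Y(u(6), -3))*2 = (4*(-3)²)*2 = (4*9)*2 = 36*2 = 72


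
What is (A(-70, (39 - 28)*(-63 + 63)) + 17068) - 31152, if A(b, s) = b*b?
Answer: -9184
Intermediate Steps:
A(b, s) = b²
(A(-70, (39 - 28)*(-63 + 63)) + 17068) - 31152 = ((-70)² + 17068) - 31152 = (4900 + 17068) - 31152 = 21968 - 31152 = -9184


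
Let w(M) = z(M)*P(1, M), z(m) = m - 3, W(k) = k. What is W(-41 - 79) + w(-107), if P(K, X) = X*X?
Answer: -1259510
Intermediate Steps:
z(m) = -3 + m
P(K, X) = X**2
w(M) = M**2*(-3 + M) (w(M) = (-3 + M)*M**2 = M**2*(-3 + M))
W(-41 - 79) + w(-107) = (-41 - 79) + (-107)**2*(-3 - 107) = -120 + 11449*(-110) = -120 - 1259390 = -1259510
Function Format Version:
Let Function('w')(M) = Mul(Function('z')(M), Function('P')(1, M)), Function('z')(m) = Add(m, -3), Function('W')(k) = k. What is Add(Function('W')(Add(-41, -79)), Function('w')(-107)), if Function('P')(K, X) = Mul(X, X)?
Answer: -1259510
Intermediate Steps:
Function('z')(m) = Add(-3, m)
Function('P')(K, X) = Pow(X, 2)
Function('w')(M) = Mul(Pow(M, 2), Add(-3, M)) (Function('w')(M) = Mul(Add(-3, M), Pow(M, 2)) = Mul(Pow(M, 2), Add(-3, M)))
Add(Function('W')(Add(-41, -79)), Function('w')(-107)) = Add(Add(-41, -79), Mul(Pow(-107, 2), Add(-3, -107))) = Add(-120, Mul(11449, -110)) = Add(-120, -1259390) = -1259510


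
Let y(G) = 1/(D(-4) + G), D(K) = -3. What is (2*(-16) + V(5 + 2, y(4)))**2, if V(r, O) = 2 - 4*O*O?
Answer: 1156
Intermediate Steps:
y(G) = 1/(-3 + G)
V(r, O) = 2 - 4*O**2
(2*(-16) + V(5 + 2, y(4)))**2 = (2*(-16) + (2 - 4/(-3 + 4)**2))**2 = (-32 + (2 - 4*(1/1)**2))**2 = (-32 + (2 - 4*1**2))**2 = (-32 + (2 - 4*1))**2 = (-32 + (2 - 4))**2 = (-32 - 2)**2 = (-34)**2 = 1156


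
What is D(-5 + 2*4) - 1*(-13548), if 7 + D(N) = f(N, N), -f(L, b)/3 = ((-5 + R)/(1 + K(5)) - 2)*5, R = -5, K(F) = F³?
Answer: 285016/21 ≈ 13572.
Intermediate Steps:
f(L, b) = 655/21 (f(L, b) = -3*((-5 - 5)/(1 + 5³) - 2)*5 = -3*(-10/(1 + 125) - 2)*5 = -3*(-10/126 - 2)*5 = -3*(-10*1/126 - 2)*5 = -3*(-5/63 - 2)*5 = -(-131)*5/21 = -3*(-655/63) = 655/21)
D(N) = 508/21 (D(N) = -7 + 655/21 = 508/21)
D(-5 + 2*4) - 1*(-13548) = 508/21 - 1*(-13548) = 508/21 + 13548 = 285016/21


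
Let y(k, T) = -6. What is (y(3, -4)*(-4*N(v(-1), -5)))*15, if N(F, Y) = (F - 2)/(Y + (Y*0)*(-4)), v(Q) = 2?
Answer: 0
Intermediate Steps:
N(F, Y) = (-2 + F)/Y (N(F, Y) = (-2 + F)/(Y + 0*(-4)) = (-2 + F)/(Y + 0) = (-2 + F)/Y)
(y(3, -4)*(-4*N(v(-1), -5)))*15 = -(-24)*(-2 + 2)/(-5)*15 = -(-24)*(-⅕*0)*15 = -(-24)*0*15 = -6*0*15 = 0*15 = 0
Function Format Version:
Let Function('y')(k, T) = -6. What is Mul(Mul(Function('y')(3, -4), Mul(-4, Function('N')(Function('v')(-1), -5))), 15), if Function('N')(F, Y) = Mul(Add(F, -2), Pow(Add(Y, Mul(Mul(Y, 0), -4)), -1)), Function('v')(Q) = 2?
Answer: 0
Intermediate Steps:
Function('N')(F, Y) = Mul(Pow(Y, -1), Add(-2, F)) (Function('N')(F, Y) = Mul(Add(-2, F), Pow(Add(Y, Mul(0, -4)), -1)) = Mul(Add(-2, F), Pow(Add(Y, 0), -1)) = Mul(Add(-2, F), Pow(Y, -1)) = Mul(Pow(Y, -1), Add(-2, F)))
Mul(Mul(Function('y')(3, -4), Mul(-4, Function('N')(Function('v')(-1), -5))), 15) = Mul(Mul(-6, Mul(-4, Mul(Pow(-5, -1), Add(-2, 2)))), 15) = Mul(Mul(-6, Mul(-4, Mul(Rational(-1, 5), 0))), 15) = Mul(Mul(-6, Mul(-4, 0)), 15) = Mul(Mul(-6, 0), 15) = Mul(0, 15) = 0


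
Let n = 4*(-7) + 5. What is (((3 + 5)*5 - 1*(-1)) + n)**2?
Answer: 324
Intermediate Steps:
n = -23 (n = -28 + 5 = -23)
(((3 + 5)*5 - 1*(-1)) + n)**2 = (((3 + 5)*5 - 1*(-1)) - 23)**2 = ((8*5 + 1) - 23)**2 = ((40 + 1) - 23)**2 = (41 - 23)**2 = 18**2 = 324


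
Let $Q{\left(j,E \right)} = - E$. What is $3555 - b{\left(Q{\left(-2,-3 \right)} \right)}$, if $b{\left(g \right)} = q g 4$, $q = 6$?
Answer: $3483$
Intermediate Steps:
$b{\left(g \right)} = 24 g$ ($b{\left(g \right)} = 6 g 4 = 24 g$)
$3555 - b{\left(Q{\left(-2,-3 \right)} \right)} = 3555 - 24 \left(\left(-1\right) \left(-3\right)\right) = 3555 - 24 \cdot 3 = 3555 - 72 = 3483$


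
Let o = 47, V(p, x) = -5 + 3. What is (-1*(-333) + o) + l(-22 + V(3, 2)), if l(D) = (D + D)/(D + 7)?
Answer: 6508/17 ≈ 382.82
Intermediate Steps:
V(p, x) = -2
l(D) = 2*D/(7 + D) (l(D) = (2*D)/(7 + D) = 2*D/(7 + D))
(-1*(-333) + o) + l(-22 + V(3, 2)) = (-1*(-333) + 47) + 2*(-22 - 2)/(7 + (-22 - 2)) = (333 + 47) + 2*(-24)/(7 - 24) = 380 + 2*(-24)/(-17) = 380 + 2*(-24)*(-1/17) = 380 + 48/17 = 6508/17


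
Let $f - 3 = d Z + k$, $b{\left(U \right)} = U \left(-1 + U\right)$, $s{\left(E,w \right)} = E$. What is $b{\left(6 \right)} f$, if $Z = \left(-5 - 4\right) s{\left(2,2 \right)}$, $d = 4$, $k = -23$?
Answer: $-2760$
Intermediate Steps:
$Z = -18$ ($Z = \left(-5 - 4\right) 2 = \left(-9\right) 2 = -18$)
$f = -92$ ($f = 3 + \left(4 \left(-18\right) - 23\right) = 3 - 95 = -92$)
$b{\left(6 \right)} f = 6 \left(-1 + 6\right) \left(-92\right) = 6 \cdot 5 \left(-92\right) = 30 \left(-92\right) = -2760$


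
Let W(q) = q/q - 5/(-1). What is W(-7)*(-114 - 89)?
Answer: -1218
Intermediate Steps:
W(q) = 6 (W(q) = 1 - 5*(-1) = 1 + 5 = 6)
W(-7)*(-114 - 89) = 6*(-114 - 89) = 6*(-203) = -1218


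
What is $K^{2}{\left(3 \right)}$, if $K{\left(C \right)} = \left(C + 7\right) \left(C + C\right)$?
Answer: $3600$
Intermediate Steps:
$K{\left(C \right)} = 2 C \left(7 + C\right)$ ($K{\left(C \right)} = \left(7 + C\right) 2 C = 2 C \left(7 + C\right)$)
$K^{2}{\left(3 \right)} = \left(2 \cdot 3 \left(7 + 3\right)\right)^{2} = \left(2 \cdot 3 \cdot 10\right)^{2} = 60^{2} = 3600$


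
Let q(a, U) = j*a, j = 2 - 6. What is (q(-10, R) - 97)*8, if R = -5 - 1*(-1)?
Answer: -456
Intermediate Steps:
R = -4 (R = -5 + 1 = -4)
j = -4
q(a, U) = -4*a
(q(-10, R) - 97)*8 = (-4*(-10) - 97)*8 = (40 - 97)*8 = -57*8 = -456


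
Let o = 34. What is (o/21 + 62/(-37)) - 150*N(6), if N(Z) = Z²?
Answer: -4195844/777 ≈ -5400.1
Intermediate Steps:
(o/21 + 62/(-37)) - 150*N(6) = (34/21 + 62/(-37)) - 150*6² = (34*(1/21) + 62*(-1/37)) - 150*36 = (34/21 - 62/37) - 5400 = -44/777 - 5400 = -4195844/777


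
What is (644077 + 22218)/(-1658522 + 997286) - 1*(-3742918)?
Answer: 2474951460353/661236 ≈ 3.7429e+6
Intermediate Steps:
(644077 + 22218)/(-1658522 + 997286) - 1*(-3742918) = 666295/(-661236) + 3742918 = 666295*(-1/661236) + 3742918 = -666295/661236 + 3742918 = 2474951460353/661236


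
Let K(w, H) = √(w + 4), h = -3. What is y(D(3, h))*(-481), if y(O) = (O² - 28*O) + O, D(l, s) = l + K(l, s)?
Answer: 31265 + 10101*√7 ≈ 57990.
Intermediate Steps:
K(w, H) = √(4 + w)
D(l, s) = l + √(4 + l)
y(O) = O² - 27*O
y(D(3, h))*(-481) = ((3 + √(4 + 3))*(-27 + (3 + √(4 + 3))))*(-481) = ((3 + √7)*(-27 + (3 + √7)))*(-481) = ((3 + √7)*(-24 + √7))*(-481) = ((-24 + √7)*(3 + √7))*(-481) = -481*(-24 + √7)*(3 + √7)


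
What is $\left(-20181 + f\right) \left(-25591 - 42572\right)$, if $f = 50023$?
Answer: $-2034120246$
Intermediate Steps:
$\left(-20181 + f\right) \left(-25591 - 42572\right) = \left(-20181 + 50023\right) \left(-25591 - 42572\right) = 29842 \left(-68163\right) = -2034120246$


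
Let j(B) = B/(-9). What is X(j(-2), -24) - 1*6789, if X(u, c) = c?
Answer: -6813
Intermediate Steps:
j(B) = -B/9 (j(B) = B*(-⅑) = -B/9)
X(j(-2), -24) - 1*6789 = -24 - 1*6789 = -24 - 6789 = -6813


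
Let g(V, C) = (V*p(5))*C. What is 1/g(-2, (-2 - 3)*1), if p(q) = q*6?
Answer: 1/300 ≈ 0.0033333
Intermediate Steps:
p(q) = 6*q
g(V, C) = 30*C*V (g(V, C) = (V*(6*5))*C = (V*30)*C = (30*V)*C = 30*C*V)
1/g(-2, (-2 - 3)*1) = 1/(30*((-2 - 3)*1)*(-2)) = 1/(30*(-5*1)*(-2)) = 1/(30*(-5)*(-2)) = 1/300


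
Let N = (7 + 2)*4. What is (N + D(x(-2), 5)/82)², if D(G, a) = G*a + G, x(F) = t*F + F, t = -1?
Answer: 1296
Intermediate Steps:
x(F) = 0 (x(F) = -F + F = 0)
D(G, a) = G + G*a
N = 36 (N = 9*4 = 36)
(N + D(x(-2), 5)/82)² = (36 + (0*(1 + 5))/82)² = (36 + (0*6)*(1/82))² = (36 + 0*(1/82))² = (36 + 0)² = 36² = 1296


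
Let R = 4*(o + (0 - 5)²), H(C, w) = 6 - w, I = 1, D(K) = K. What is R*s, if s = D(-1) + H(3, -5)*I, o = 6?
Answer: 1240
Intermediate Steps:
s = 10 (s = -1 + (6 - 1*(-5))*1 = -1 + (6 + 5)*1 = -1 + 11*1 = -1 + 11 = 10)
R = 124 (R = 4*(6 + (0 - 5)²) = 4*(6 + (-5)²) = 4*(6 + 25) = 4*31 = 124)
R*s = 124*10 = 1240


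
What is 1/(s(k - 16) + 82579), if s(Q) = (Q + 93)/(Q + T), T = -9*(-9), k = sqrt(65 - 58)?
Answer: 4146705/342435665716 + sqrt(7)/2397049660012 ≈ 1.2109e-5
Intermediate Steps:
k = sqrt(7) ≈ 2.6458
T = 81
s(Q) = (93 + Q)/(81 + Q) (s(Q) = (Q + 93)/(Q + 81) = (93 + Q)/(81 + Q))
1/(s(k - 16) + 82579) = 1/((93 + (sqrt(7) - 16))/(81 + (sqrt(7) - 16)) + 82579) = 1/((93 + (-16 + sqrt(7)))/(81 + (-16 + sqrt(7))) + 82579) = 1/((77 + sqrt(7))/(65 + sqrt(7)) + 82579) = 1/(82579 + (77 + sqrt(7))/(65 + sqrt(7)))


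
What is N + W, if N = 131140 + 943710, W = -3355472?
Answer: -2280622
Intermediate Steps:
N = 1074850
N + W = 1074850 - 3355472 = -2280622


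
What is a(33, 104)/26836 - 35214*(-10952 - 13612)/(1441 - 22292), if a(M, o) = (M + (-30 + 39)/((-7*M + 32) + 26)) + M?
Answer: -4015857642868029/96803436428 ≈ -41485.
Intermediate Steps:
a(M, o) = 2*M + 9/(58 - 7*M) (a(M, o) = (M + 9/((32 - 7*M) + 26)) + M = (M + 9/(58 - 7*M)) + M = 2*M + 9/(58 - 7*M))
a(33, 104)/26836 - 35214*(-10952 - 13612)/(1441 - 22292) = ((-9 - 116*33 + 14*33²)/(-58 + 7*33))/26836 - 35214*(-10952 - 13612)/(1441 - 22292) = ((-9 - 3828 + 14*1089)/(-58 + 231))*(1/26836) - 35214/((-20851/(-24564))) = ((-9 - 3828 + 15246)/173)*(1/26836) - 35214/((-20851*(-1/24564))) = ((1/173)*11409)*(1/26836) - 35214/20851/24564 = (11409/173)*(1/26836) - 35214*24564/20851 = 11409/4642628 - 864996696/20851 = -4015857642868029/96803436428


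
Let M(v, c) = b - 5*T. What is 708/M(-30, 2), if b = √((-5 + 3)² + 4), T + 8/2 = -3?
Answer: 24780/1217 - 1416*√2/1217 ≈ 18.716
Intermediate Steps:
T = -7 (T = -4 - 3 = -7)
b = 2*√2 (b = √((-2)² + 4) = √(4 + 4) = √8 = 2*√2 ≈ 2.8284)
M(v, c) = 35 + 2*√2 (M(v, c) = 2*√2 - 5*(-7) = 2*√2 + 35 = 35 + 2*√2)
708/M(-30, 2) = 708/(35 + 2*√2)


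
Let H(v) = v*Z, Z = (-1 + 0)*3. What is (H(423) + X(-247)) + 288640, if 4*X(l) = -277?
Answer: 1149207/4 ≈ 2.8730e+5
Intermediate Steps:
Z = -3 (Z = -1*3 = -3)
X(l) = -277/4 (X(l) = (1/4)*(-277) = -277/4)
H(v) = -3*v (H(v) = v*(-3) = -3*v)
(H(423) + X(-247)) + 288640 = (-3*423 - 277/4) + 288640 = (-1269 - 277/4) + 288640 = -5353/4 + 288640 = 1149207/4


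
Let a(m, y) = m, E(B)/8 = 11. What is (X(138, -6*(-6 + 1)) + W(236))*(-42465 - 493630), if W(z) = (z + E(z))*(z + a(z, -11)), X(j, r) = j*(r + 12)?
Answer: -85091142780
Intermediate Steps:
E(B) = 88 (E(B) = 8*11 = 88)
X(j, r) = j*(12 + r)
W(z) = 2*z*(88 + z) (W(z) = (z + 88)*(z + z) = (88 + z)*(2*z) = 2*z*(88 + z))
(X(138, -6*(-6 + 1)) + W(236))*(-42465 - 493630) = (138*(12 - 6*(-6 + 1)) + 2*236*(88 + 236))*(-42465 - 493630) = (138*(12 - 6*(-5)) + 2*236*324)*(-536095) = (138*(12 + 30) + 152928)*(-536095) = (138*42 + 152928)*(-536095) = (5796 + 152928)*(-536095) = 158724*(-536095) = -85091142780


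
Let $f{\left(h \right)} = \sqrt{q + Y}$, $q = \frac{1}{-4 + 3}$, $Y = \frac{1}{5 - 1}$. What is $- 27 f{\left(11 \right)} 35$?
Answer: $- \frac{945 i \sqrt{3}}{2} \approx - 818.39 i$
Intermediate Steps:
$Y = \frac{1}{4} \approx 0.25$
$q = -1$ ($q = \frac{1}{-1} = -1$)
$f{\left(h \right)} = \frac{i \sqrt{3}}{2}$ ($f{\left(h \right)} = \sqrt{-1 + \frac{1}{4}} = \sqrt{- \frac{3}{4}} = \frac{i \sqrt{3}}{2}$)
$- 27 f{\left(11 \right)} 35 = - 27 \frac{i \sqrt{3}}{2} \cdot 35 = - \frac{27 i \sqrt{3}}{2} \cdot 35 = - \frac{945 i \sqrt{3}}{2}$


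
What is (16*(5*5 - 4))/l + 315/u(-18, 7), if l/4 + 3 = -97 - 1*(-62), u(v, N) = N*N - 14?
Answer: 129/19 ≈ 6.7895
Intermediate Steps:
u(v, N) = -14 + N**2 (u(v, N) = N**2 - 14 = -14 + N**2)
l = -152 (l = -12 + 4*(-97 - 1*(-62)) = -12 + 4*(-97 + 62) = -12 + 4*(-35) = -12 - 140 = -152)
(16*(5*5 - 4))/l + 315/u(-18, 7) = (16*(5*5 - 4))/(-152) + 315/(-14 + 7**2) = (16*(25 - 4))*(-1/152) + 315/(-14 + 49) = (16*21)*(-1/152) + 315/35 = 336*(-1/152) + 315*(1/35) = -42/19 + 9 = 129/19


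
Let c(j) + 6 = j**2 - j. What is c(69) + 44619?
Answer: 49305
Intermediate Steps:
c(j) = -6 + j**2 - j (c(j) = -6 + (j**2 - j) = -6 + j**2 - j)
c(69) + 44619 = (-6 + 69**2 - 1*69) + 44619 = (-6 + 4761 - 69) + 44619 = 4686 + 44619 = 49305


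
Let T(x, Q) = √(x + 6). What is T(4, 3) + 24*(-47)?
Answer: -1128 + √10 ≈ -1124.8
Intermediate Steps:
T(x, Q) = √(6 + x)
T(4, 3) + 24*(-47) = √(6 + 4) + 24*(-47) = √10 - 1128 = -1128 + √10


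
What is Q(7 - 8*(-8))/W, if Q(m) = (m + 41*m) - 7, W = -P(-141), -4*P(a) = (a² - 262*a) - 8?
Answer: 2380/11363 ≈ 0.20945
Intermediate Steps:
P(a) = 2 - a²/4 + 131*a/2 (P(a) = -((a² - 262*a) - 8)/4 = -(-8 + a² - 262*a)/4 = 2 - a²/4 + 131*a/2)
W = 56815/4 (W = -(2 - ¼*(-141)² + (131/2)*(-141)) = -(2 - ¼*19881 - 18471/2) = -(2 - 19881/4 - 18471/2) = -1*(-56815/4) = 56815/4 ≈ 14204.)
Q(m) = -7 + 42*m (Q(m) = 42*m - 7 = -7 + 42*m)
Q(7 - 8*(-8))/W = (-7 + 42*(7 - 8*(-8)))/(56815/4) = (-7 + 42*(7 + 64))*(4/56815) = (-7 + 42*71)*(4/56815) = (-7 + 2982)*(4/56815) = 2975*(4/56815) = 2380/11363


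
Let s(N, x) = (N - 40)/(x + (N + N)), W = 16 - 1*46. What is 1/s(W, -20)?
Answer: 8/7 ≈ 1.1429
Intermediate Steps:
W = -30 (W = 16 - 46 = -30)
s(N, x) = (-40 + N)/(x + 2*N)
1/s(W, -20) = 1/((-40 - 30)/(-20 + 2*(-30))) = 1/(-70/(-20 - 60)) = 1/(-70/(-80)) = 1/(-1/80*(-70)) = 1/(7/8) = 8/7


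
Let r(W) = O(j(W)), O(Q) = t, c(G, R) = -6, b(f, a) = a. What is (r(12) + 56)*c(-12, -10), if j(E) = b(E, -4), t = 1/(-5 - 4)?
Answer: -1006/3 ≈ -335.33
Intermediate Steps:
t = -⅑ (t = 1/(-9) = -⅑ ≈ -0.11111)
j(E) = -4
O(Q) = -⅑
r(W) = -⅑
(r(12) + 56)*c(-12, -10) = (-⅑ + 56)*(-6) = (503/9)*(-6) = -1006/3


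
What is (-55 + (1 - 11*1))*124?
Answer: -8060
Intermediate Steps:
(-55 + (1 - 11*1))*124 = (-55 + (1 - 11))*124 = (-55 - 10)*124 = -65*124 = -8060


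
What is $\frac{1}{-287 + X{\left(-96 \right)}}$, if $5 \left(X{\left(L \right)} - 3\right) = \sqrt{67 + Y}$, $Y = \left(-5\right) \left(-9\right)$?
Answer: $- \frac{1775}{504072} - \frac{5 \sqrt{7}}{504072} \approx -0.0035476$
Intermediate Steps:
$Y = 45$
$X{\left(L \right)} = 3 + \frac{4 \sqrt{7}}{5}$ ($X{\left(L \right)} = 3 + \frac{\sqrt{67 + 45}}{5} = 3 + \frac{\sqrt{112}}{5} = 3 + \frac{4 \sqrt{7}}{5}$)
$\frac{1}{-287 + X{\left(-96 \right)}} = \frac{1}{-287 + \left(3 + \frac{4 \sqrt{7}}{5}\right)} = \frac{1}{-284 + \frac{4 \sqrt{7}}{5}}$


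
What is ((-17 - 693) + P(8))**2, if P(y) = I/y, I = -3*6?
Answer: 8116801/16 ≈ 5.0730e+5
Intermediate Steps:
I = -18
P(y) = -18/y
((-17 - 693) + P(8))**2 = ((-17 - 693) - 18/8)**2 = (-710 - 18*1/8)**2 = (-710 - 9/4)**2 = (-2849/4)**2 = 8116801/16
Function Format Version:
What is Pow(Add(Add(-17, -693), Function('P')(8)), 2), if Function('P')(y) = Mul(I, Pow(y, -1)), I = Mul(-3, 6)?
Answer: Rational(8116801, 16) ≈ 5.0730e+5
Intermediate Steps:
I = -18
Function('P')(y) = Mul(-18, Pow(y, -1))
Pow(Add(Add(-17, -693), Function('P')(8)), 2) = Pow(Add(Add(-17, -693), Mul(-18, Pow(8, -1))), 2) = Pow(Add(-710, Mul(-18, Rational(1, 8))), 2) = Pow(Add(-710, Rational(-9, 4)), 2) = Pow(Rational(-2849, 4), 2) = Rational(8116801, 16)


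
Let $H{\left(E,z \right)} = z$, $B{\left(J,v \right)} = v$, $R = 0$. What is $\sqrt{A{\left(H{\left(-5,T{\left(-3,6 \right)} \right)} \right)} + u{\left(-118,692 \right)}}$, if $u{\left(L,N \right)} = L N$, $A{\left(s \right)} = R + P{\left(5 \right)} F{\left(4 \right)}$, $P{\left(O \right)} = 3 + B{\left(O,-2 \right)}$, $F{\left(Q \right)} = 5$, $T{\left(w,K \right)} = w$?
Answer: $i \sqrt{81651} \approx 285.75 i$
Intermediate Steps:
$P{\left(O \right)} = 1$ ($P{\left(O \right)} = 3 - 2 = 1$)
$A{\left(s \right)} = 5$ ($A{\left(s \right)} = 0 + 1 \cdot 5 = 0 + 5 = 5$)
$\sqrt{A{\left(H{\left(-5,T{\left(-3,6 \right)} \right)} \right)} + u{\left(-118,692 \right)}} = \sqrt{5 - 81656} = \sqrt{-81651} = i \sqrt{81651}$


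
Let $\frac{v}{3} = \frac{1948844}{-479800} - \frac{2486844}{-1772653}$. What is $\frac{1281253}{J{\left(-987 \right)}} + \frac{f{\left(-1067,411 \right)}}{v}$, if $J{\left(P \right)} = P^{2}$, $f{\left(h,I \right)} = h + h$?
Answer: $\frac{148068026191195100399}{550755311993846127} \approx 268.85$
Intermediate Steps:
$v = - \frac{1696077308949}{212629727350}$ ($v = 3 \left(\frac{1948844}{-479800} - \frac{2486844}{-1772653}\right) = 3 \left(1948844 \left(- \frac{1}{479800}\right) - - \frac{2486844}{1772653}\right) = 3 \left(- \frac{487211}{119950} + \frac{2486844}{1772653}\right) = 3 \left(- \frac{565359102983}{212629727350}\right) = - \frac{1696077308949}{212629727350} \approx -7.9767$)
$f{\left(h,I \right)} = 2 h$
$\frac{1281253}{J{\left(-987 \right)}} + \frac{f{\left(-1067,411 \right)}}{v} = \frac{1281253}{\left(-987\right)^{2}} + \frac{2 \left(-1067\right)}{- \frac{1696077308949}{212629727350}} = \frac{1281253}{974169} - - \frac{453751838164900}{1696077308949} = 1281253 \cdot \frac{1}{974169} + \frac{453751838164900}{1696077308949} = \frac{1281253}{974169} + \frac{453751838164900}{1696077308949} = \frac{148068026191195100399}{550755311993846127}$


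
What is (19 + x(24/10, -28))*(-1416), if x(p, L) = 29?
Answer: -67968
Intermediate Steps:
(19 + x(24/10, -28))*(-1416) = (19 + 29)*(-1416) = 48*(-1416) = -67968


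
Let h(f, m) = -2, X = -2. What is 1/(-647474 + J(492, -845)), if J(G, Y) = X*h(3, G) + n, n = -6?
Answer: -1/647476 ≈ -1.5445e-6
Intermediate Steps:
J(G, Y) = -2 (J(G, Y) = -2*(-2) - 6 = 4 - 6 = -2)
1/(-647474 + J(492, -845)) = 1/(-647474 - 2) = 1/(-647476) = -1/647476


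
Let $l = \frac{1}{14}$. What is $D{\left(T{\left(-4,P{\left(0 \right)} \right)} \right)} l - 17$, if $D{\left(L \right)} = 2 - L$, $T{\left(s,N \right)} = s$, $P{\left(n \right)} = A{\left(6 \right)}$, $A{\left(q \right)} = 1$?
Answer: $- \frac{116}{7} \approx -16.571$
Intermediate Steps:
$P{\left(n \right)} = 1$
$l = \frac{1}{14} \approx 0.071429$
$D{\left(T{\left(-4,P{\left(0 \right)} \right)} \right)} l - 17 = \left(2 - -4\right) \frac{1}{14} - 17 = \left(2 + 4\right) \frac{1}{14} - 17 = 6 \cdot \frac{1}{14} - 17 = \frac{3}{7} - 17 = - \frac{116}{7}$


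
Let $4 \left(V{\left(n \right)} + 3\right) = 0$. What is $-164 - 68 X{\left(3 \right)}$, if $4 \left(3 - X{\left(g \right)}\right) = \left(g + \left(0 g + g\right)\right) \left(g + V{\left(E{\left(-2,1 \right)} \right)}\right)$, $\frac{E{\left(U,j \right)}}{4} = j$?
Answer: $-368$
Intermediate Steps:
$E{\left(U,j \right)} = 4 j$
$V{\left(n \right)} = -3$ ($V{\left(n \right)} = -3 + \frac{1}{4} \cdot 0 = -3 + 0 = -3$)
$X{\left(g \right)} = 3 - \frac{g \left(-3 + g\right)}{2}$ ($X{\left(g \right)} = 3 - \frac{\left(g + \left(0 g + g\right)\right) \left(g - 3\right)}{4} = 3 - \frac{\left(g + \left(0 + g\right)\right) \left(-3 + g\right)}{4} = 3 - \frac{\left(g + g\right) \left(-3 + g\right)}{4} = 3 - \frac{2 g \left(-3 + g\right)}{4} = 3 - \frac{g \left(-3 + g\right)}{2}$)
$-164 - 68 X{\left(3 \right)} = -164 - 68 \left(3 - \frac{3^{2}}{2} + \frac{3}{2} \cdot 3\right) = -164 - 68 \left(3 - \frac{9}{2} + \frac{9}{2}\right) = -164 - 204 = -368$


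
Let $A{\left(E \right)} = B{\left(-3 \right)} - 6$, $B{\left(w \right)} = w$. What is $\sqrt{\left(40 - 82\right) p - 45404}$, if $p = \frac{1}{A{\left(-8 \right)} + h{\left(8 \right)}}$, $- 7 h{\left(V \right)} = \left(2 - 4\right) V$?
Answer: $\frac{i \sqrt{100283618}}{47} \approx 213.07 i$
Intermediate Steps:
$h{\left(V \right)} = \frac{2 V}{7}$ ($h{\left(V \right)} = - \frac{\left(2 - 4\right) V}{7} = - \frac{\left(-2\right) V}{7} = \frac{2 V}{7}$)
$A{\left(E \right)} = -9$ ($A{\left(E \right)} = -3 - 6 = -9$)
$p = - \frac{7}{47}$ ($p = \frac{1}{-9 + \frac{2}{7} \cdot 8} = \frac{1}{-9 + \frac{16}{7}} = \frac{1}{- \frac{47}{7}} = - \frac{7}{47} \approx -0.14894$)
$\sqrt{\left(40 - 82\right) p - 45404} = \sqrt{\left(40 - 82\right) \left(- \frac{7}{47}\right) - 45404} = \sqrt{\left(-42\right) \left(- \frac{7}{47}\right) - 45404} = \sqrt{\frac{294}{47} - 45404} = \sqrt{- \frac{2133694}{47}} = \frac{i \sqrt{100283618}}{47}$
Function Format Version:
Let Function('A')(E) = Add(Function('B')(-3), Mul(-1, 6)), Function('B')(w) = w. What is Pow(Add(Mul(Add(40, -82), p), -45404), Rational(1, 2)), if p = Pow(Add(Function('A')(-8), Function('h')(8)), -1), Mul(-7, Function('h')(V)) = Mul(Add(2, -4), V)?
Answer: Mul(Rational(1, 47), I, Pow(100283618, Rational(1, 2))) ≈ Mul(213.07, I)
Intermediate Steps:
Function('h')(V) = Mul(Rational(2, 7), V) (Function('h')(V) = Mul(Rational(-1, 7), Mul(Add(2, -4), V)) = Mul(Rational(-1, 7), Mul(-2, V)) = Mul(Rational(2, 7), V))
Function('A')(E) = -9 (Function('A')(E) = Add(-3, Mul(-1, 6)) = Add(-3, -6) = -9)
p = Rational(-7, 47) (p = Pow(Add(-9, Mul(Rational(2, 7), 8)), -1) = Pow(Add(-9, Rational(16, 7)), -1) = Pow(Rational(-47, 7), -1) = Rational(-7, 47) ≈ -0.14894)
Pow(Add(Mul(Add(40, -82), p), -45404), Rational(1, 2)) = Pow(Add(Mul(Add(40, -82), Rational(-7, 47)), -45404), Rational(1, 2)) = Pow(Add(Mul(-42, Rational(-7, 47)), -45404), Rational(1, 2)) = Pow(Add(Rational(294, 47), -45404), Rational(1, 2)) = Pow(Rational(-2133694, 47), Rational(1, 2)) = Mul(Rational(1, 47), I, Pow(100283618, Rational(1, 2)))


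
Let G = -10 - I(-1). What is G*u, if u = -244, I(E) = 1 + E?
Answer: 2440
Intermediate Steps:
G = -10 (G = -10 - (1 - 1) = -10 - 1*0 = -10 + 0 = -10)
G*u = -10*(-244) = 2440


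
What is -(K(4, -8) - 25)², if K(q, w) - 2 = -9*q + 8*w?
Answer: -15129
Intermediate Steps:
K(q, w) = 2 - 9*q + 8*w (K(q, w) = 2 + (-9*q + 8*w) = 2 - 9*q + 8*w)
-(K(4, -8) - 25)² = -((2 - 9*4 + 8*(-8)) - 25)² = -((2 - 36 - 64) - 25)² = -(-98 - 25)² = -1*(-123)² = -1*15129 = -15129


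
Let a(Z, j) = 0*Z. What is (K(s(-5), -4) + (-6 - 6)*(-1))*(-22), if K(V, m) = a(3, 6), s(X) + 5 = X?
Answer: -264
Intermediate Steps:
s(X) = -5 + X
a(Z, j) = 0
K(V, m) = 0
(K(s(-5), -4) + (-6 - 6)*(-1))*(-22) = (0 + (-6 - 6)*(-1))*(-22) = (0 - 12*(-1))*(-22) = (0 + 12)*(-22) = 12*(-22) = -264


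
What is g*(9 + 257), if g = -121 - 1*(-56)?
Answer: -17290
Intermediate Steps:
g = -65 (g = -121 + 56 = -65)
g*(9 + 257) = -65*(9 + 257) = -65*266 = -17290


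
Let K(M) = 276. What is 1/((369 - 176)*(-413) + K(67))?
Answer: -1/79433 ≈ -1.2589e-5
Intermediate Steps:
1/((369 - 176)*(-413) + K(67)) = 1/((369 - 176)*(-413) + 276) = 1/(193*(-413) + 276) = 1/(-79709 + 276) = 1/(-79433) = -1/79433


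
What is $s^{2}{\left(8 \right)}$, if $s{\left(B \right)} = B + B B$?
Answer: $5184$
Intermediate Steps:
$s{\left(B \right)} = B + B^{2}$
$s^{2}{\left(8 \right)} = \left(8 \left(1 + 8\right)\right)^{2} = \left(8 \cdot 9\right)^{2} = 72^{2} = 5184$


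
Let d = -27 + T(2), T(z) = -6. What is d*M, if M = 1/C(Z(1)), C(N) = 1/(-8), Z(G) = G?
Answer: 264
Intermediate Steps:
C(N) = -1/8
M = -8 (M = 1/(-1/8) = -8)
d = -33 (d = -27 - 6 = -33)
d*M = -33*(-8) = 264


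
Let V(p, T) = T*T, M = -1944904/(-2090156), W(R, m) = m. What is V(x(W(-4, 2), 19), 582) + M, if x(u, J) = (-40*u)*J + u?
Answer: 176996986462/522539 ≈ 3.3873e+5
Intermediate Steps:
x(u, J) = u - 40*J*u (x(u, J) = -40*J*u + u = u - 40*J*u)
M = 486226/522539 (M = -1944904*(-1/2090156) = 486226/522539 ≈ 0.93051)
V(p, T) = T²
V(x(W(-4, 2), 19), 582) + M = 582² + 486226/522539 = 338724 + 486226/522539 = 176996986462/522539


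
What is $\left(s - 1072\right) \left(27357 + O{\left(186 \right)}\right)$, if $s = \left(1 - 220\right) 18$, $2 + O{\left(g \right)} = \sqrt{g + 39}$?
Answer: $-137233180$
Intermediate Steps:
$O{\left(g \right)} = -2 + \sqrt{39 + g}$ ($O{\left(g \right)} = -2 + \sqrt{g + 39} = -2 + \sqrt{39 + g}$)
$s = -3942$ ($s = \left(1 - 220\right) 18 = \left(-219\right) 18 = -3942$)
$\left(s - 1072\right) \left(27357 + O{\left(186 \right)}\right) = \left(-3942 - 1072\right) \left(27357 - \left(2 - \sqrt{39 + 186}\right)\right) = - 5014 \left(27357 - \left(2 - \sqrt{225}\right)\right) = - 5014 \left(27357 + \left(-2 + 15\right)\right) = - 5014 \left(27357 + 13\right) = \left(-5014\right) 27370 = -137233180$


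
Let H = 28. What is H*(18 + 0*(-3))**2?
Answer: 9072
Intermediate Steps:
H*(18 + 0*(-3))**2 = 28*(18 + 0*(-3))**2 = 28*(18 + 0)**2 = 28*18**2 = 28*324 = 9072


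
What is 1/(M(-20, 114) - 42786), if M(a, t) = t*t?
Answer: -1/29790 ≈ -3.3568e-5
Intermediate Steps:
M(a, t) = t²
1/(M(-20, 114) - 42786) = 1/(114² - 42786) = 1/(12996 - 42786) = 1/(-29790) = -1/29790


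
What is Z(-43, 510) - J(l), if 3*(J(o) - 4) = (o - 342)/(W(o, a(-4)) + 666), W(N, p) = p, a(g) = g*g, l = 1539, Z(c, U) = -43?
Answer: -32453/682 ≈ -47.585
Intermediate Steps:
a(g) = g**2
J(o) = 1307/341 + o/2046 (J(o) = 4 + ((o - 342)/((-4)**2 + 666))/3 = 4 + ((-342 + o)/(16 + 666))/3 = 4 + ((-342 + o)/682)/3 = 4 + ((-342 + o)*(1/682))/3 = 4 + (-171/341 + o/682)/3 = 4 + (-57/341 + o/2046) = 1307/341 + o/2046)
Z(-43, 510) - J(l) = -43 - (1307/341 + (1/2046)*1539) = -43 - (1307/341 + 513/682) = -43 - 1*3127/682 = -43 - 3127/682 = -32453/682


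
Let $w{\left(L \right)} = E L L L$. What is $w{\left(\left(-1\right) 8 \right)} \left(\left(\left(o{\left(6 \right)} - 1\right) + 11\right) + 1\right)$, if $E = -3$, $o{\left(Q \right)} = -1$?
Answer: $15360$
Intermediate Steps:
$w{\left(L \right)} = - 3 L^{3}$ ($w{\left(L \right)} = - 3 L L L = - 3 L L^{2} = - 3 L^{3}$)
$w{\left(\left(-1\right) 8 \right)} \left(\left(\left(o{\left(6 \right)} - 1\right) + 11\right) + 1\right) = - 3 \left(\left(-1\right) 8\right)^{3} \left(\left(\left(-1 - 1\right) + 11\right) + 1\right) = - 3 \left(-8\right)^{3} \left(\left(-2 + 11\right) + 1\right) = \left(-3\right) \left(-512\right) \left(9 + 1\right) = 1536 \cdot 10 = 15360$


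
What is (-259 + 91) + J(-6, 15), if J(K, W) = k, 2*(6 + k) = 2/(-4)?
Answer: -697/4 ≈ -174.25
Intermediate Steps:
k = -25/4 (k = -6 + (2/(-4))/2 = -6 + (2*(-1/4))/2 = -6 + (1/2)*(-1/2) = -6 - 1/4 = -25/4 ≈ -6.2500)
J(K, W) = -25/4
(-259 + 91) + J(-6, 15) = (-259 + 91) - 25/4 = -168 - 25/4 = -697/4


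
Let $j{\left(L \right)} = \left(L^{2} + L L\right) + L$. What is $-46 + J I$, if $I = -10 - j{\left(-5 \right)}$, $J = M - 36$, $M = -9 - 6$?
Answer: $2759$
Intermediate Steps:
$M = -15$
$j{\left(L \right)} = L + 2 L^{2}$ ($j{\left(L \right)} = \left(L^{2} + L^{2}\right) + L = 2 L^{2} + L = L + 2 L^{2}$)
$J = -51$ ($J = -15 - 36 = -51$)
$I = -55$ ($I = -10 - - 5 \left(1 + 2 \left(-5\right)\right) = -10 - - 5 \left(1 - 10\right) = -10 - \left(-5\right) \left(-9\right) = -10 - 45 = -55$)
$-46 + J I = -46 - -2805 = -46 + 2805 = 2759$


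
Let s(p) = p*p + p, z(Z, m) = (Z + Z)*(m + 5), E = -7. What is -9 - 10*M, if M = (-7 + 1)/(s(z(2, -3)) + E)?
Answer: -105/13 ≈ -8.0769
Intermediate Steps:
z(Z, m) = 2*Z*(5 + m) (z(Z, m) = (2*Z)*(5 + m) = 2*Z*(5 + m))
s(p) = p + p**2 (s(p) = p**2 + p = p + p**2)
M = -6/65 (M = (-7 + 1)/((2*2*(5 - 3))*(1 + 2*2*(5 - 3)) - 7) = -6/((2*2*2)*(1 + 2*2*2) - 7) = -6/(8*(1 + 8) - 7) = -6/(8*9 - 7) = -6/(72 - 7) = -6/65 ≈ -0.092308)
-9 - 10*M = -9 - 10*(-6/65) = -9 + 12/13 = -105/13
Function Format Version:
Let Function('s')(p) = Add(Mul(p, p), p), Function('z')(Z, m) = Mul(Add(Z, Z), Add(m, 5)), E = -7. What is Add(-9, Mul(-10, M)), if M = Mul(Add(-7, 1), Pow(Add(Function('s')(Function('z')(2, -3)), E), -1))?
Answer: Rational(-105, 13) ≈ -8.0769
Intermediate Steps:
Function('z')(Z, m) = Mul(2, Z, Add(5, m)) (Function('z')(Z, m) = Mul(Mul(2, Z), Add(5, m)) = Mul(2, Z, Add(5, m)))
Function('s')(p) = Add(p, Pow(p, 2)) (Function('s')(p) = Add(Pow(p, 2), p) = Add(p, Pow(p, 2)))
M = Rational(-6, 65) (M = Mul(Add(-7, 1), Pow(Add(Mul(Mul(2, 2, Add(5, -3)), Add(1, Mul(2, 2, Add(5, -3)))), -7), -1)) = Mul(-6, Pow(Add(Mul(Mul(2, 2, 2), Add(1, Mul(2, 2, 2))), -7), -1)) = Mul(-6, Pow(Add(Mul(8, Add(1, 8)), -7), -1)) = Mul(-6, Pow(Add(Mul(8, 9), -7), -1)) = Mul(-6, Pow(Add(72, -7), -1)) = Mul(-6, Pow(65, -1)) = Mul(-6, Rational(1, 65)) = Rational(-6, 65) ≈ -0.092308)
Add(-9, Mul(-10, M)) = Add(-9, Mul(-10, Rational(-6, 65))) = Add(-9, Rational(12, 13)) = Rational(-105, 13)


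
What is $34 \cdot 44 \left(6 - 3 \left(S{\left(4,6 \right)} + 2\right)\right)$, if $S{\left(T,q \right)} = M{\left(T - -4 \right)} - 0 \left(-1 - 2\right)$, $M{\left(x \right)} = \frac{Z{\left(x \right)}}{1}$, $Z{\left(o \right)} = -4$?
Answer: $17952$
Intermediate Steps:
$M{\left(x \right)} = -4$ ($M{\left(x \right)} = - \frac{4}{1} = \left(-4\right) 1 = -4$)
$S{\left(T,q \right)} = -4$ ($S{\left(T,q \right)} = -4 - 0 \left(-1 - 2\right) = -4 - 0 \left(-3\right) = -4 - 0 = -4 + 0 = -4$)
$34 \cdot 44 \left(6 - 3 \left(S{\left(4,6 \right)} + 2\right)\right) = 34 \cdot 44 \left(6 - 3 \left(-4 + 2\right)\right) = 1496 \left(6 - -6\right) = 1496 \left(6 + 6\right) = 1496 \cdot 12 = 17952$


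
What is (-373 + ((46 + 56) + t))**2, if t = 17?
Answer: 64516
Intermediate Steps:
(-373 + ((46 + 56) + t))**2 = (-373 + ((46 + 56) + 17))**2 = (-373 + (102 + 17))**2 = (-373 + 119)**2 = (-254)**2 = 64516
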